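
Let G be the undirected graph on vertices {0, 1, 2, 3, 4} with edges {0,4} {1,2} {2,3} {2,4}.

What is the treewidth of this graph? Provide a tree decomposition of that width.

The largest bag has 2 vertices, giving width 1; this decomposition certifies tw(G) ≤ 1. G has an edge, so its treewidth is at least 1. Combining the bounds, tw(G) = 1.

Treewidth 1.
One such decomposition:
Bags: B1 = {2, 4}  B2 = {2, 3}  B3 = {1, 2}  B4 = {0, 4}
Tree: B1–B2, B1–B3, B1–B4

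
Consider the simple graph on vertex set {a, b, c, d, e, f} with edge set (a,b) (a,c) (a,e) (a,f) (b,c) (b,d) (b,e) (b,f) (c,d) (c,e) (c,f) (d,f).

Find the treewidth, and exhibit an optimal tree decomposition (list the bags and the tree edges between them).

Treewidth 3.
One optimal decomposition is:
Bags: B1 = {a, b, c, f}  B2 = {b, c, d, f}  B3 = {a, b, c, e}
Tree: B1–B2, B1–B3

Each bag holds 4 vertices, so the decomposition has width 3, which upper-bounds the treewidth. For the lower bound, the 4 vertices {a, b, c, e} are pairwise adjacent, and any tree decomposition puts a clique entirely inside one bag — forcing width ≥ 3. Hence tw(G) = 3 exactly.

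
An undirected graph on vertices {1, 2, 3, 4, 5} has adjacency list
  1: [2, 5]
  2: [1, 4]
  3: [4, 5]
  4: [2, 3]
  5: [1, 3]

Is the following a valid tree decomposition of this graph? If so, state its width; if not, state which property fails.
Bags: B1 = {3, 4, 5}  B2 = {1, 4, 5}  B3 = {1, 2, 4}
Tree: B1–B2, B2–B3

Yes; width 2.

Every vertex of G appears in some bag (union = {1, 2, 3, 4, 5}); every edge is covered by a bag; and for each vertex v the set of bags containing v is connected in the bag tree. The decomposition is therefore valid. The largest bag has 3 vertices, so the width is 2.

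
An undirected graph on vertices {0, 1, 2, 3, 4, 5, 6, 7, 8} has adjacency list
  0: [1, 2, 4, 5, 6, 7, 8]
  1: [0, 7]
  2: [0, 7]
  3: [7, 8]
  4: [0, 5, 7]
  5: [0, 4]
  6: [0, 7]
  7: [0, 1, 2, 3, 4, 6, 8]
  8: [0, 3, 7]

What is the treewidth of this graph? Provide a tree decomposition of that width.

Every bag has size at most 3, so the width is 3 − 1 = 2 and tw(G) ≤ 2. On the other hand G contains the 3-clique {0, 4, 5}. A clique must lie in a single bag of any decomposition, so no decomposition can have width below 2. Therefore the treewidth is 2.

Treewidth 2.
One optimal decomposition is:
Bags: B1 = {3, 7, 8}  B2 = {0, 7, 8}  B3 = {0, 2, 7}  B4 = {0, 4, 7}  B5 = {0, 1, 7}  B6 = {0, 4, 5}  B7 = {0, 6, 7}
Tree: B1–B2, B2–B3, B2–B4, B3–B5, B4–B6, B4–B7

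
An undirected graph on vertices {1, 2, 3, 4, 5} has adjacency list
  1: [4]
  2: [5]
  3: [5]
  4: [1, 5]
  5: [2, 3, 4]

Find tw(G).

A width-1 tree decomposition is:
Bags: B1 = {4, 5}  B2 = {2, 5}  B3 = {1, 4}  B4 = {3, 5}
Tree: B1–B2, B1–B3, B1–B4
Every bag has size at most 2, so the width is 2 − 1 = 1 and tw(G) ≤ 1. Since G has at least one edge (e.g. 5–4), it is not an edgeless graph, so tw(G) ≥ 1. Therefore the treewidth is 1.

1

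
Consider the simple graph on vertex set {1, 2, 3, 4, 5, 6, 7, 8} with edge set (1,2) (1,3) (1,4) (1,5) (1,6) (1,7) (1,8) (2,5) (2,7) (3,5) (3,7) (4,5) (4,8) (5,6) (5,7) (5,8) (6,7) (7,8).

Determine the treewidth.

3

A width-3 tree decomposition is:
Bags: B1 = {1, 5, 7, 8}  B2 = {1, 3, 5, 7}  B3 = {1, 2, 5, 7}  B4 = {1, 4, 5, 8}  B5 = {1, 5, 6, 7}
Tree: B1–B2, B1–B3, B1–B4, B2–B5
Every bag has size at most 4, so the width is 4 − 1 = 3 and tw(G) ≤ 3. For the lower bound, the 4 vertices {1, 4, 5, 8} are pairwise adjacent, and any tree decomposition puts a clique entirely inside one bag — forcing width ≥ 3. Hence tw(G) = 3 exactly.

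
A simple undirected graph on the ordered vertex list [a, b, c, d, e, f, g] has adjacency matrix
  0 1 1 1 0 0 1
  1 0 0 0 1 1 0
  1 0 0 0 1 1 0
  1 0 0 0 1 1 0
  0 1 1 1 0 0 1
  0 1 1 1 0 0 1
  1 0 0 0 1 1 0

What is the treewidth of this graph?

3

A width-3 tree decomposition is:
Bags: B1 = {a, b, e, f}  B2 = {a, e, f, g}  B3 = {a, c, e, f}  B4 = {a, d, e, f}
Tree: B1–B2, B2–B3, B3–B4
Each bag holds 4 vertices, so the decomposition has width 3, which upper-bounds the treewidth. For the lower bound: the 4 vertex sets {a,b}, {f,g}, {e}, {c} are disjoint, each induces a connected subgraph, and every pair is joined by at least one edge of G. Contracting each set to a single vertex therefore yields K_{4} as a minor, and since treewidth is minor-monotone, tw(G) ≥ tw(K_{4}) = 3. The upper and lower bounds meet at 3, so that is the treewidth.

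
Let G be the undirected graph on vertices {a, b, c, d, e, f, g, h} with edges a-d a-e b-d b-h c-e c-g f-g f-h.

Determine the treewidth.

2

A width-2 tree decomposition is:
Bags: B1 = {a, c, e}  B2 = {a, c, g}  B3 = {a, f, g}  B4 = {a, f, h}  B5 = {a, b, h}  B6 = {a, b, d}
Tree: B1–B2, B2–B3, B3–B4, B4–B5, B5–B6
The largest bag has 3 vertices, giving width 2; this decomposition certifies tw(G) ≤ 2. The edges a–e–c–g–f–h–b–d–a form a cycle, so G is not a tree and its treewidth is at least 2. Hence tw(G) = 2 exactly.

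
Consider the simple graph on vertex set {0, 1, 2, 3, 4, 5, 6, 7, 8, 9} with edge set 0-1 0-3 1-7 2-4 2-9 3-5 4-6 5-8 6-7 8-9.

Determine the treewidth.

2

A width-2 tree decomposition is:
Bags: B1 = {5, 8, 9}  B2 = {2, 5, 9}  B3 = {2, 4, 5}  B4 = {4, 5, 6}  B5 = {5, 6, 7}  B6 = {1, 5, 7}  B7 = {0, 1, 5}  B8 = {0, 3, 5}
Tree: B1–B2, B2–B3, B3–B4, B4–B5, B5–B6, B6–B7, B7–B8
Each bag holds 3 vertices, so the decomposition has width 2, which upper-bounds the treewidth. For the lower bound, G contains the cycle 5–8–9–2–4–6–7–1–0–3–5, so G is not a forest; only forests have treewidth ≤ 1, hence tw(G) ≥ 2. Hence tw(G) = 2 exactly.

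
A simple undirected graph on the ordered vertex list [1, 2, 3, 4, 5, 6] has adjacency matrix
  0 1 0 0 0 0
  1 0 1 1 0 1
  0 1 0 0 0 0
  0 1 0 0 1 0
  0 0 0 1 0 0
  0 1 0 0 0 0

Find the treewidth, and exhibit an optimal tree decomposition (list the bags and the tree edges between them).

Every bag has size at most 2, so the width is 2 − 1 = 1 and tw(G) ≤ 1. G has an edge, so its treewidth is at least 1. Therefore the treewidth is 1.

Treewidth 1.
One optimal decomposition is:
Bags: B1 = {2, 4}  B2 = {1, 2}  B3 = {2, 3}  B4 = {4, 5}  B5 = {2, 6}
Tree: B1–B2, B2–B3, B1–B4, B3–B5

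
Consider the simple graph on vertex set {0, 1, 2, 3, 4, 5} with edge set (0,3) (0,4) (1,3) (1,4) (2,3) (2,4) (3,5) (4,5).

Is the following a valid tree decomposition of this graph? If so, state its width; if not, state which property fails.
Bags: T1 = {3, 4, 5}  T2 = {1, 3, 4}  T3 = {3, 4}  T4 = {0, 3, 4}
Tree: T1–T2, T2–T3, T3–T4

A tree decomposition must satisfy three properties: every vertex lies in some bag; for every edge, both endpoints lie together in some bag; and for every vertex, the bags containing it form a connected subtree. Here vertex 2 appears in no bag, so the decomposition is invalid.

No — vertex 2 appears in no bag.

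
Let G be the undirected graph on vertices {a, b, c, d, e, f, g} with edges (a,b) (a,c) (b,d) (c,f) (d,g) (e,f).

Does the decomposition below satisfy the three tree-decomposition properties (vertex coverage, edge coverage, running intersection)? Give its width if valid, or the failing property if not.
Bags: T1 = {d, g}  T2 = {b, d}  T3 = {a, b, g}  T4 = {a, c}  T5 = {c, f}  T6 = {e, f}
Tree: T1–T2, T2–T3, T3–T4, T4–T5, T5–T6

A tree decomposition must satisfy three properties: every vertex lies in some bag; for every edge, both endpoints lie together in some bag; and for every vertex, the bags containing it form a connected subtree. Here bags containing vertex g are not connected in the tree, so the decomposition is invalid.

No — bags containing vertex g are not connected in the tree.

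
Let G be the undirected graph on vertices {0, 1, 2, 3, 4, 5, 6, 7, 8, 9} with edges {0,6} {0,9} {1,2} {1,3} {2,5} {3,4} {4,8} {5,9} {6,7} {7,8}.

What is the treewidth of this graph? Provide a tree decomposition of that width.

Treewidth 2.
One such decomposition:
Bags: B1 = {0, 6, 7}  B2 = {0, 7, 9}  B3 = {5, 7, 9}  B4 = {2, 5, 7}  B5 = {1, 2, 7}  B6 = {1, 3, 7}  B7 = {3, 4, 7}  B8 = {4, 7, 8}
Tree: B1–B2, B2–B3, B3–B4, B4–B5, B5–B6, B6–B7, B7–B8

Every bag has size at most 3, so the width is 3 − 1 = 2 and tw(G) ≤ 2. Since 7–6–0–9–5–2–1–3–4–8–7 is a cycle in G, G is not acyclic. Forests are exactly the graphs of treewidth ≤ 1, so tw(G) ≥ 2. Hence tw(G) = 2 exactly.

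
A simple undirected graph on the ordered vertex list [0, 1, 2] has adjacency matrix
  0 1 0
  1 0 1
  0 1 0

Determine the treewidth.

1

A width-1 tree decomposition is:
Bags: B1 = {0, 1}  B2 = {1, 2}
Tree: B1–B2
The largest bag has 2 vertices, giving width 1; this decomposition certifies tw(G) ≤ 1. Since G has at least one edge (e.g. 0–1), it is not an edgeless graph, so tw(G) ≥ 1. The upper and lower bounds meet at 1, so that is the treewidth.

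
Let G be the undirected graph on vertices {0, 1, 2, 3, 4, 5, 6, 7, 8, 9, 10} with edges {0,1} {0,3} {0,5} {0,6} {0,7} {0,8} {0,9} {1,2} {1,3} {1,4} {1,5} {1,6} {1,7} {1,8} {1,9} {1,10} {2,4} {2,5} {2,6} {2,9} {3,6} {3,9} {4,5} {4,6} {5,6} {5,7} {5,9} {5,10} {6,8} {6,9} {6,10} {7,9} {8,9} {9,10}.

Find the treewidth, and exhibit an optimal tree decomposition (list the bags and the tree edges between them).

Every bag has size at most 5, so the width is 5 − 1 = 4 and tw(G) ≤ 4. For the lower bound, the 5 vertices {0, 1, 6, 8, 9} are pairwise adjacent, and any tree decomposition puts a clique entirely inside one bag — forcing width ≥ 4. Hence tw(G) = 4 exactly.

Treewidth 4.
Bags: B1 = {0, 1, 5, 6, 9}  B2 = {0, 1, 3, 6, 9}  B3 = {1, 5, 6, 9, 10}  B4 = {1, 2, 5, 6, 9}  B5 = {0, 1, 6, 8, 9}  B6 = {1, 2, 4, 5, 6}  B7 = {0, 1, 5, 7, 9}
Tree: B1–B2, B1–B3, B3–B4, B2–B5, B4–B6, B1–B7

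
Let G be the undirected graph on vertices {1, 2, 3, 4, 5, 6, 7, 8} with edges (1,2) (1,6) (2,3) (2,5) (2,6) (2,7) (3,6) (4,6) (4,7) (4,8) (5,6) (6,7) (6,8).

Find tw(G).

2

A width-2 tree decomposition is:
Bags: B1 = {2, 3, 6}  B2 = {2, 6, 7}  B3 = {4, 6, 7}  B4 = {4, 6, 8}  B5 = {1, 2, 6}  B6 = {2, 5, 6}
Tree: B1–B2, B2–B3, B3–B4, B1–B5, B2–B6
The largest bag has 3 vertices, giving width 2; this decomposition certifies tw(G) ≤ 2. On the other hand G contains the 3-clique {4, 6, 8}. A clique must lie in a single bag of any decomposition, so no decomposition can have width below 2. Therefore the treewidth is 2.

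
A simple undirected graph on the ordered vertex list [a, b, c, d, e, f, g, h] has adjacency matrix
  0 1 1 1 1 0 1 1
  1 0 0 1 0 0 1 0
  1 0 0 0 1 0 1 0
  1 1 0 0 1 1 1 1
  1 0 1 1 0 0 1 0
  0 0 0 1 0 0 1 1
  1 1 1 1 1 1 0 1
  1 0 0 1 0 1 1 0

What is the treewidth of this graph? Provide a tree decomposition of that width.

Every bag has size at most 4, so the width is 4 − 1 = 3 and tw(G) ≤ 3. For the lower bound, the 4 vertices {a, d, e, g} are pairwise adjacent, and any tree decomposition puts a clique entirely inside one bag — forcing width ≥ 3. The upper and lower bounds meet at 3, so that is the treewidth.

Treewidth 3.
Bags: B1 = {a, d, g, h}  B2 = {a, d, e, g}  B3 = {d, f, g, h}  B4 = {a, c, e, g}  B5 = {a, b, d, g}
Tree: B1–B2, B1–B3, B2–B4, B1–B5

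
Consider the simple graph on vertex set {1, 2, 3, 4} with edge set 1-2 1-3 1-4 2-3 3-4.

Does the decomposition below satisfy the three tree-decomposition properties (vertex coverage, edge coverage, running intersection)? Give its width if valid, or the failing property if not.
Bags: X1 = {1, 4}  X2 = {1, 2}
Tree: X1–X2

No — vertex 3 appears in no bag.

A tree decomposition must satisfy three properties: every vertex lies in some bag; for every edge, both endpoints lie together in some bag; and for every vertex, the bags containing it form a connected subtree. Here vertex 3 appears in no bag, so the decomposition is invalid.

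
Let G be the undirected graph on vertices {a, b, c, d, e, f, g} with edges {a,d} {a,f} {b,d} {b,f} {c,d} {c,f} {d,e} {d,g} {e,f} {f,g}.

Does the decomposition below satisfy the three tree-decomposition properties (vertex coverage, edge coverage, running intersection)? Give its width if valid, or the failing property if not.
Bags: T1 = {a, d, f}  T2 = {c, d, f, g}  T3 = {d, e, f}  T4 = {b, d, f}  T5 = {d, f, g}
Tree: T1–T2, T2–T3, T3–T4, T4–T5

A tree decomposition must satisfy three properties: every vertex lies in some bag; for every edge, both endpoints lie together in some bag; and for every vertex, the bags containing it form a connected subtree. Here bags containing vertex g are not connected in the tree, so the decomposition is invalid.

No — bags containing vertex g are not connected in the tree.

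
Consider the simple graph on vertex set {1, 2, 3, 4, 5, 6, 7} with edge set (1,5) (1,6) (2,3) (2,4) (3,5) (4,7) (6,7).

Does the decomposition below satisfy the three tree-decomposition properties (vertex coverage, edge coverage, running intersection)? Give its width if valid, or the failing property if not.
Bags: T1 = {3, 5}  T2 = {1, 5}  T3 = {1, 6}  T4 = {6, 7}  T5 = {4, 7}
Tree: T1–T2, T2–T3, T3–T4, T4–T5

A tree decomposition must satisfy three properties: every vertex lies in some bag; for every edge, both endpoints lie together in some bag; and for every vertex, the bags containing it form a connected subtree. Here vertex 2 appears in no bag, so the decomposition is invalid.

No — vertex 2 appears in no bag.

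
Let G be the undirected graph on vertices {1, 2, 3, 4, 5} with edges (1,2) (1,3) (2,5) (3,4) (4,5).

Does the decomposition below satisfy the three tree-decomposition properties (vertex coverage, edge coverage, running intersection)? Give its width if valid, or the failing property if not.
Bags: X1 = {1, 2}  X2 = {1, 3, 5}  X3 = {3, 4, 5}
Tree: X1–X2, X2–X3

A tree decomposition must satisfy three properties: every vertex lies in some bag; for every edge, both endpoints lie together in some bag; and for every vertex, the bags containing it form a connected subtree. Here edge (5,2) lies in no bag, so the decomposition is invalid.

No — edge (5,2) lies in no bag.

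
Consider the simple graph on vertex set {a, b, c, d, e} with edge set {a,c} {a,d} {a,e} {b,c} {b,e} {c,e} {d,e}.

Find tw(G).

A width-2 tree decomposition is:
Bags: B1 = {b, c, e}  B2 = {a, c, e}  B3 = {a, d, e}
Tree: B1–B2, B2–B3
The largest bag has 3 vertices, giving width 2; this decomposition certifies tw(G) ≤ 2. Conversely, {a, d, e} is a clique of size 3, and the vertices of any clique must share a bag in every tree decomposition; so some bag has ≥ 3 vertices and tw(G) ≥ 2. Therefore the treewidth is 2.

2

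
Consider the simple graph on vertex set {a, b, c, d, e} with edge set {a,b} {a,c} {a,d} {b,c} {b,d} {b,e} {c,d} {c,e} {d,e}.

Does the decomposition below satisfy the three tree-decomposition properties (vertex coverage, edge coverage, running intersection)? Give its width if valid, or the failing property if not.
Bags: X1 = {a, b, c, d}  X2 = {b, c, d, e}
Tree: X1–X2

Vertex coverage: the bags together contain {a, b, c, d, e}, the full vertex set. Edge coverage: each edge of G has both endpoints in at least one bag. Running intersection: for every vertex, the bags containing it form a connected subtree. All three properties hold, so this is a valid tree decomposition of width max|bag| − 1 = 3, and hence tw(G) ≤ 3.

Yes; width 3.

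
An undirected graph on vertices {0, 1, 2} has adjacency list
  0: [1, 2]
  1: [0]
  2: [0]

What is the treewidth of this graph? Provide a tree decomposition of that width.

The largest bag has 2 vertices, giving width 1; this decomposition certifies tw(G) ≤ 1. Any graph with an edge has treewidth ≥ 1, and G has the edge 0–1. Combining the bounds, tw(G) = 1.

Treewidth 1.
Bags: B1 = {0, 1}  B2 = {0, 2}
Tree: B1–B2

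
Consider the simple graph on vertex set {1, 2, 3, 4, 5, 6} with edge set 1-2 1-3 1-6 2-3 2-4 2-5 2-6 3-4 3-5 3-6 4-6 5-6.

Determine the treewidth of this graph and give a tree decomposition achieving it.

Every bag has size at most 4, so the width is 4 − 1 = 3 and tw(G) ≤ 3. For the lower bound, the 4 vertices {1, 2, 3, 6} are pairwise adjacent, and any tree decomposition puts a clique entirely inside one bag — forcing width ≥ 3. Hence tw(G) = 3 exactly.

Treewidth 3.
Bags: B1 = {2, 3, 4, 6}  B2 = {2, 3, 5, 6}  B3 = {1, 2, 3, 6}
Tree: B1–B2, B1–B3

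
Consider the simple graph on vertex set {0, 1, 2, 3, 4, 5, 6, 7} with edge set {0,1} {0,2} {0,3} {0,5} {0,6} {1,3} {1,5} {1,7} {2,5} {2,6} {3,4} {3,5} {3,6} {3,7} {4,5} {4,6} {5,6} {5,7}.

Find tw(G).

3

A width-3 tree decomposition is:
Bags: B1 = {0, 3, 5, 6}  B2 = {0, 2, 5, 6}  B3 = {0, 1, 3, 5}  B4 = {1, 3, 5, 7}  B5 = {3, 4, 5, 6}
Tree: B1–B2, B1–B3, B3–B4, B1–B5
Each bag holds 4 vertices, so the decomposition has width 3, which upper-bounds the treewidth. Conversely, {0, 2, 5, 6} is a clique of size 4, and the vertices of any clique must share a bag in every tree decomposition; so some bag has ≥ 4 vertices and tw(G) ≥ 3. The upper and lower bounds meet at 3, so that is the treewidth.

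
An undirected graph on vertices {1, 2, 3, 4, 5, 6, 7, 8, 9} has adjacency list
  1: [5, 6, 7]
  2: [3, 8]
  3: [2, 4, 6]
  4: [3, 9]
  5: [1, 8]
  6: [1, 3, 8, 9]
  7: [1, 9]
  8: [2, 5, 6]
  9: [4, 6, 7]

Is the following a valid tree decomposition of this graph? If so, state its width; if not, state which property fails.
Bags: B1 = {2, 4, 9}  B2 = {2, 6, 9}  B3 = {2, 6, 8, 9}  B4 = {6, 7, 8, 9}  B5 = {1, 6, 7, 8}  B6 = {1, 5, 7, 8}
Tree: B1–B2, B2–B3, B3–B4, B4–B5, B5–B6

No — vertex 3 appears in no bag.

A tree decomposition must satisfy three properties: every vertex lies in some bag; for every edge, both endpoints lie together in some bag; and for every vertex, the bags containing it form a connected subtree. Here vertex 3 appears in no bag, so the decomposition is invalid.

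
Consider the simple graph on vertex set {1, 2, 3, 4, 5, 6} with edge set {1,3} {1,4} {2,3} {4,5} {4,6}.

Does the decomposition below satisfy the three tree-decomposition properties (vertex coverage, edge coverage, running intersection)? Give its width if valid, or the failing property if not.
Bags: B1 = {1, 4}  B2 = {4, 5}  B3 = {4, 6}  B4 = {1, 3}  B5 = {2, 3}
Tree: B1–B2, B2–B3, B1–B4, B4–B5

Yes; width 1.

Vertex coverage: the bags together contain {1, 2, 3, 4, 5, 6}, the full vertex set. Edge coverage: each edge of G has both endpoints in at least one bag. Running intersection: for every vertex, the bags containing it form a connected subtree. All three properties hold, so this is a valid tree decomposition of width max|bag| − 1 = 1, and hence tw(G) ≤ 1.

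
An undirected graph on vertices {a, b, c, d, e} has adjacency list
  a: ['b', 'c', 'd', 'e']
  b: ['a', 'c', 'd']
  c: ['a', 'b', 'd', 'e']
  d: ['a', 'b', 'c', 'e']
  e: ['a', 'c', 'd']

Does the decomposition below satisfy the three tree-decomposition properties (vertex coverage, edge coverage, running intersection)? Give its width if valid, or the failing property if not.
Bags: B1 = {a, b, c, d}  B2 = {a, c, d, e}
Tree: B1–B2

Vertex coverage: the bags together contain {a, b, c, d, e}, the full vertex set. Edge coverage: each edge of G has both endpoints in at least one bag. Running intersection: for every vertex, the bags containing it form a connected subtree. All three properties hold, so this is a valid tree decomposition of width max|bag| − 1 = 3, and hence tw(G) ≤ 3.

Yes; width 3.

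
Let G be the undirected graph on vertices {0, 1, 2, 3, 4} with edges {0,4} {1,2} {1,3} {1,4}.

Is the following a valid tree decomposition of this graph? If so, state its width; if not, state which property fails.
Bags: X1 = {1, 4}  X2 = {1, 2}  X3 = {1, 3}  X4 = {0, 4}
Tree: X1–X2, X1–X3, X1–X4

Vertex coverage: the bags together contain {0, 1, 2, 3, 4}, the full vertex set. Edge coverage: each edge of G has both endpoints in at least one bag. Running intersection: for every vertex, the bags containing it form a connected subtree. All three properties hold, so this is a valid tree decomposition of width max|bag| − 1 = 1, and hence tw(G) ≤ 1.

Yes; width 1.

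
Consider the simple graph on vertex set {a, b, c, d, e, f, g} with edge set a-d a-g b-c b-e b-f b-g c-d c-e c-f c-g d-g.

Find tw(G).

A width-2 tree decomposition is:
Bags: B1 = {b, c, g}  B2 = {b, c, e}  B3 = {b, c, f}  B4 = {c, d, g}  B5 = {a, d, g}
Tree: B1–B2, B2–B3, B1–B4, B4–B5
Every bag has size at most 3, so the width is 3 − 1 = 2 and tw(G) ≤ 2. Conversely, {c, d, g} is a clique of size 3, and the vertices of any clique must share a bag in every tree decomposition; so some bag has ≥ 3 vertices and tw(G) ≥ 2. Hence tw(G) = 2 exactly.

2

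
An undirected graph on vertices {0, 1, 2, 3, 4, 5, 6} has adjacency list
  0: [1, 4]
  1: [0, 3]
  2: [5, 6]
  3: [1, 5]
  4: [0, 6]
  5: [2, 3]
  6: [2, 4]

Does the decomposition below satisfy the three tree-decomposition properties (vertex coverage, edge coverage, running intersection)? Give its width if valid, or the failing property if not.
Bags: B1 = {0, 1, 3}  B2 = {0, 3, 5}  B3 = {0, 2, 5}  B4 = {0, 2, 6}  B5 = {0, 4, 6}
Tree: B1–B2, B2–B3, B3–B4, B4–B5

Yes; width 2.

Every vertex of G appears in some bag (union = {0, 1, 2, 3, 4, 5, 6}); every edge is covered by a bag; and for each vertex v the set of bags containing v is connected in the bag tree. The decomposition is therefore valid. The largest bag has 3 vertices, so the width is 2.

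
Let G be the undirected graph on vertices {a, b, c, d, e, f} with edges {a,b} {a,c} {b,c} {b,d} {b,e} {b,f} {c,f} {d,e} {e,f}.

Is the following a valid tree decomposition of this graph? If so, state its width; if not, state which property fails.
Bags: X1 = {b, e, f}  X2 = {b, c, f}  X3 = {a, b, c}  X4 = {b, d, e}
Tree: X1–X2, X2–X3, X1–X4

Yes; width 2.

Checking the three conditions: (i) the bags cover all of {a, b, c, d, e, f}; (ii) for each edge, some bag contains both endpoints; (iii) the bags containing any fixed vertex form a subtree. All hold, so the decomposition is valid with width 3 − 1 = 2.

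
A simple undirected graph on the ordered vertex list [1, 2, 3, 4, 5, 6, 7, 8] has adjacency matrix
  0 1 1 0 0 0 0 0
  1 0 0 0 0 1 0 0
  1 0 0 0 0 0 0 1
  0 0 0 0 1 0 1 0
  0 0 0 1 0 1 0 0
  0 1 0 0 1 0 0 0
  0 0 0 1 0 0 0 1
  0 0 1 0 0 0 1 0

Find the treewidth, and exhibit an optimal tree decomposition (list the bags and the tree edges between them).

Every bag has size at most 3, so the width is 3 − 1 = 2 and tw(G) ≤ 2. The edges 7–4–5–6–2–1–3–8–7 form a cycle, so G is not a tree and its treewidth is at least 2. Hence tw(G) = 2 exactly.

Treewidth 2.
Bags: B1 = {4, 5, 7}  B2 = {5, 6, 7}  B3 = {2, 6, 7}  B4 = {1, 2, 7}  B5 = {1, 3, 7}  B6 = {3, 7, 8}
Tree: B1–B2, B2–B3, B3–B4, B4–B5, B5–B6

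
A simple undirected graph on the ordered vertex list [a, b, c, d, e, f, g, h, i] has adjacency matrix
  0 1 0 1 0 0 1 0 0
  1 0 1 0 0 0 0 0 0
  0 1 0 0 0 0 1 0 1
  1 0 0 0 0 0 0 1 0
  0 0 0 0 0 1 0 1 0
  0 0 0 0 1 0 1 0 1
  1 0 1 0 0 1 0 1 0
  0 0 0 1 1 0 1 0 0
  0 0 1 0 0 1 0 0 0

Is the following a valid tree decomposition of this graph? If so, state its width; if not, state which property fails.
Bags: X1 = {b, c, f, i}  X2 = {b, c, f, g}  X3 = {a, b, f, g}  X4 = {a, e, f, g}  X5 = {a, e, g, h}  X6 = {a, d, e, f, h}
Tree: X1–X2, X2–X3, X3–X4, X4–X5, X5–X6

A tree decomposition must satisfy three properties: every vertex lies in some bag; for every edge, both endpoints lie together in some bag; and for every vertex, the bags containing it form a connected subtree. Here bags containing vertex f are not connected in the tree, so the decomposition is invalid.

No — bags containing vertex f are not connected in the tree.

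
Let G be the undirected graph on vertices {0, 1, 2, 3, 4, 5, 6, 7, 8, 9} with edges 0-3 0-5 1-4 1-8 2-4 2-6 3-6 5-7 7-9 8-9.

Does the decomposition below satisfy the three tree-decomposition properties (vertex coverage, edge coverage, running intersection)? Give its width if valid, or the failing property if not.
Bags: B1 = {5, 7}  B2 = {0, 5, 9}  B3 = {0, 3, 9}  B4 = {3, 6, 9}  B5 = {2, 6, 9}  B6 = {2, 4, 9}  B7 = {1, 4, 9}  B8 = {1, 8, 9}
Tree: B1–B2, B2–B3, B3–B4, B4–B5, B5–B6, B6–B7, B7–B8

No — edge (9,7) lies in no bag.

A tree decomposition must satisfy three properties: every vertex lies in some bag; for every edge, both endpoints lie together in some bag; and for every vertex, the bags containing it form a connected subtree. Here edge (9,7) lies in no bag, so the decomposition is invalid.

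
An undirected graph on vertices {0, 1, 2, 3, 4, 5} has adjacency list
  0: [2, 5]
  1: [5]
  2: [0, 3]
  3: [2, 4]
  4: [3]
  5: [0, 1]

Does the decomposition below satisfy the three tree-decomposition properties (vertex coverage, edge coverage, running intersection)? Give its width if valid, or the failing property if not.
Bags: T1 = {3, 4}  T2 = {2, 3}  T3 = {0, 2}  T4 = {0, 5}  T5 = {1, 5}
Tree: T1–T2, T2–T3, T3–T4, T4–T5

Yes; width 1.

Every vertex of G appears in some bag (union = {0, 1, 2, 3, 4, 5}); every edge is covered by a bag; and for each vertex v the set of bags containing v is connected in the bag tree. The decomposition is therefore valid. The largest bag has 2 vertices, so the width is 1.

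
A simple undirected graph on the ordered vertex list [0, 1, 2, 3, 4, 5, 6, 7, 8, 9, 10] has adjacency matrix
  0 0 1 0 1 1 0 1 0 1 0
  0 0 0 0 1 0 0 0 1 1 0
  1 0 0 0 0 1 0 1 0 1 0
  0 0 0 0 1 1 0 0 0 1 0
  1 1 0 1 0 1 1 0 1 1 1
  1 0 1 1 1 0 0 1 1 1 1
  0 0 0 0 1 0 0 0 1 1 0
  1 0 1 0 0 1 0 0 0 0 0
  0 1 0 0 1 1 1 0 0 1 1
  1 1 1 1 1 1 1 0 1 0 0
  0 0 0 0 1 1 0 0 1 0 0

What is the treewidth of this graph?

3

A width-3 tree decomposition is:
Bags: B1 = {3, 4, 5, 9}  B2 = {0, 4, 5, 9}  B3 = {4, 5, 8, 9}  B4 = {0, 2, 5, 9}  B5 = {1, 4, 8, 9}  B6 = {0, 2, 5, 7}  B7 = {4, 6, 8, 9}  B8 = {4, 5, 8, 10}
Tree: B1–B2, B2–B3, B2–B4, B3–B5, B4–B6, B5–B7, B3–B8
The largest bag has 4 vertices, giving width 3; this decomposition certifies tw(G) ≤ 3. For the lower bound, the 4 vertices {0, 2, 5, 9} are pairwise adjacent, and any tree decomposition puts a clique entirely inside one bag — forcing width ≥ 3. Combining the bounds, tw(G) = 3.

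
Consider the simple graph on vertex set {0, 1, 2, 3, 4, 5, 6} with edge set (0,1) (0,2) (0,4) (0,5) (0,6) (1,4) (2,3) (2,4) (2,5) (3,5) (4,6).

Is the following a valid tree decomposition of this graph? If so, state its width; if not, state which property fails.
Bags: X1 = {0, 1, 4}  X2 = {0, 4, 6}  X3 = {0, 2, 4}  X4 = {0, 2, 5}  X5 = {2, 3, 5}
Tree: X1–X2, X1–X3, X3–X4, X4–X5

Yes; width 2.

Every vertex of G appears in some bag (union = {0, 1, 2, 3, 4, 5, 6}); every edge is covered by a bag; and for each vertex v the set of bags containing v is connected in the bag tree. The decomposition is therefore valid. The largest bag has 3 vertices, so the width is 2.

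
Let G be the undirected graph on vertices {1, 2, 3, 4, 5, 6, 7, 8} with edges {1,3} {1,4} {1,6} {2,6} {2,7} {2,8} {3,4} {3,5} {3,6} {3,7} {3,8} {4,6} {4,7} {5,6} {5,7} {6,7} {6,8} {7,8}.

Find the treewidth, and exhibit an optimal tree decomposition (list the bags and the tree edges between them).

Every bag has size at most 4, so the width is 4 − 1 = 3 and tw(G) ≤ 3. Conversely, {2, 6, 7, 8} is a clique of size 4, and the vertices of any clique must share a bag in every tree decomposition; so some bag has ≥ 4 vertices and tw(G) ≥ 3. The upper and lower bounds meet at 3, so that is the treewidth.

Treewidth 3.
One optimal decomposition is:
Bags: B1 = {3, 5, 6, 7}  B2 = {3, 6, 7, 8}  B3 = {3, 4, 6, 7}  B4 = {2, 6, 7, 8}  B5 = {1, 3, 4, 6}
Tree: B1–B2, B2–B3, B2–B4, B3–B5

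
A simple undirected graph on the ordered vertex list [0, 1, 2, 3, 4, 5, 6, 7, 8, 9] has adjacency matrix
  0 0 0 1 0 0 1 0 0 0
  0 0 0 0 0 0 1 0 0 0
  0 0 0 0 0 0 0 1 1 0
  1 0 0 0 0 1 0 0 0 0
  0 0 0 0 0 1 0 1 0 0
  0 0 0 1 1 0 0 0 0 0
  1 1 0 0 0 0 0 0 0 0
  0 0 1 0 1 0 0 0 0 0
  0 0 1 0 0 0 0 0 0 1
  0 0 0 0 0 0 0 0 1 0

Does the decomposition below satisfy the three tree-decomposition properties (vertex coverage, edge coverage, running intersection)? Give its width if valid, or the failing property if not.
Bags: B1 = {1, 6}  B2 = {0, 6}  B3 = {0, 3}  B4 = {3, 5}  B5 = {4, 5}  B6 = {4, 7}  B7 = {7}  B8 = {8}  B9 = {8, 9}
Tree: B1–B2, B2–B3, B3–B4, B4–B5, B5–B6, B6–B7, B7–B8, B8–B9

No — vertex 2 appears in no bag.

A tree decomposition must satisfy three properties: every vertex lies in some bag; for every edge, both endpoints lie together in some bag; and for every vertex, the bags containing it form a connected subtree. Here vertex 2 appears in no bag, so the decomposition is invalid.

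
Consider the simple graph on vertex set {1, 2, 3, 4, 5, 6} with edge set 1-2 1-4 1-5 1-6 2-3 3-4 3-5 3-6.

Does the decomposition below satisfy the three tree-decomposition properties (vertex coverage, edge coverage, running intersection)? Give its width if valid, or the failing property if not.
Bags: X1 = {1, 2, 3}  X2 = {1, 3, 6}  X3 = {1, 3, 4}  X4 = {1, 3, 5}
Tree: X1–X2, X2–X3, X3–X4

Vertex coverage: the bags together contain {1, 2, 3, 4, 5, 6}, the full vertex set. Edge coverage: each edge of G has both endpoints in at least one bag. Running intersection: for every vertex, the bags containing it form a connected subtree. All three properties hold, so this is a valid tree decomposition of width max|bag| − 1 = 2, and hence tw(G) ≤ 2.

Yes; width 2.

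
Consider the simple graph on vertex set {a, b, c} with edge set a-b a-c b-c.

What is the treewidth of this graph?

A width-2 tree decomposition is:
Bags: B1 = {a, b, c}
Tree: (single bag)
With just one bag of size 3, the width is 3 − 1 = 2, so tw(G) ≤ 2. Conversely, {a, b, c} is a clique of size 3, and the vertices of any clique must share a bag in every tree decomposition; so some bag has ≥ 3 vertices and tw(G) ≥ 2. The upper and lower bounds meet at 2, so that is the treewidth.

2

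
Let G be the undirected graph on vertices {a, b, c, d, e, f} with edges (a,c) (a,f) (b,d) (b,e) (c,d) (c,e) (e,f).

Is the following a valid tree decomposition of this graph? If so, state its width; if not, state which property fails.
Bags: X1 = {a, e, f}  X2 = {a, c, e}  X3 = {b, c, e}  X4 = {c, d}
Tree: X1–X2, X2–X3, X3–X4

A tree decomposition must satisfy three properties: every vertex lies in some bag; for every edge, both endpoints lie together in some bag; and for every vertex, the bags containing it form a connected subtree. Here edge (b,d) lies in no bag, so the decomposition is invalid.

No — edge (b,d) lies in no bag.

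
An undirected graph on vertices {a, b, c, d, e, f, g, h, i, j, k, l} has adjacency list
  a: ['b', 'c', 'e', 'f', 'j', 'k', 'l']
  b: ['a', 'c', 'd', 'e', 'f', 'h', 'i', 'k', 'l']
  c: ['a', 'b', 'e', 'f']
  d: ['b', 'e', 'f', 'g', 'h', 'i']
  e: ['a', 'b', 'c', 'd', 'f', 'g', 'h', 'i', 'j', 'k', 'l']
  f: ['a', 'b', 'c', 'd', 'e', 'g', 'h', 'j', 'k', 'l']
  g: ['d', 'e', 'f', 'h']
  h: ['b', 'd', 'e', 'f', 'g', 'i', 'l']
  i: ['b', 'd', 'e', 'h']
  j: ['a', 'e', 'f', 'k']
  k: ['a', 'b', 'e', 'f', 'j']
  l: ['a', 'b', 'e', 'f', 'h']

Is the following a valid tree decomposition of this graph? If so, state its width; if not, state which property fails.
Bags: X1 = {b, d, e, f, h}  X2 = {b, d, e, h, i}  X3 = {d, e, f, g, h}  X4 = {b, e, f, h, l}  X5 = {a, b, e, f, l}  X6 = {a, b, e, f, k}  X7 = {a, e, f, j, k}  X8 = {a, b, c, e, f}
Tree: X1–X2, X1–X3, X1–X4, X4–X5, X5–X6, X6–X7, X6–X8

Every vertex of G appears in some bag (union = {a, b, c, d, e, f, g, h, i, j, k, l}); every edge is covered by a bag; and for each vertex v the set of bags containing v is connected in the bag tree. The decomposition is therefore valid. The largest bag has 5 vertices, so the width is 4.

Yes; width 4.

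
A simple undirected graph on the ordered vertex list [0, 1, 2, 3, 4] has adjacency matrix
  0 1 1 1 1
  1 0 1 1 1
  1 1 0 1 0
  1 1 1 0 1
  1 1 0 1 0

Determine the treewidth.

A width-3 tree decomposition is:
Bags: B1 = {0, 1, 2, 3}  B2 = {0, 1, 3, 4}
Tree: B1–B2
The largest bag has 4 vertices, giving width 3; this decomposition certifies tw(G) ≤ 3. For the lower bound, the 4 vertices {0, 1, 2, 3} are pairwise adjacent, and any tree decomposition puts a clique entirely inside one bag — forcing width ≥ 3. Therefore the treewidth is 3.

3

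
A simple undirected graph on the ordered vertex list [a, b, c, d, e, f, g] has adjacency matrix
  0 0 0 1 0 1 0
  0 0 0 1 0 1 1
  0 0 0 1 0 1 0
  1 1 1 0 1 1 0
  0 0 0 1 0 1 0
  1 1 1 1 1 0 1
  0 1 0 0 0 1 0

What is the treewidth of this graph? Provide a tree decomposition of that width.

Each bag holds 3 vertices, so the decomposition has width 2, which upper-bounds the treewidth. For the lower bound, the 3 vertices {d, e, f} are pairwise adjacent, and any tree decomposition puts a clique entirely inside one bag — forcing width ≥ 2. Therefore the treewidth is 2.

Treewidth 2.
One optimal decomposition is:
Bags: B1 = {b, f, g}  B2 = {b, d, f}  B3 = {a, d, f}  B4 = {c, d, f}  B5 = {d, e, f}
Tree: B1–B2, B2–B3, B3–B4, B3–B5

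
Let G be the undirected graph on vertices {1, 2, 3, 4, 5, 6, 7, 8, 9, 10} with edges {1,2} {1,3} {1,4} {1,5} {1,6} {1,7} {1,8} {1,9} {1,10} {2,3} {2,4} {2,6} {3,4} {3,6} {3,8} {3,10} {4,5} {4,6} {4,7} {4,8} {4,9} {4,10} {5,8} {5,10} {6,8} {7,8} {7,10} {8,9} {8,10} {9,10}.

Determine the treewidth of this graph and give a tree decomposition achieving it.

Treewidth 4.
One optimal decomposition is:
Bags: B1 = {1, 4, 8, 9, 10}  B2 = {1, 3, 4, 8, 10}  B3 = {1, 4, 7, 8, 10}  B4 = {1, 3, 4, 6, 8}  B5 = {1, 4, 5, 8, 10}  B6 = {1, 2, 3, 4, 6}
Tree: B1–B2, B1–B3, B2–B4, B2–B5, B4–B6

Every bag has size at most 5, so the width is 5 − 1 = 4 and tw(G) ≤ 4. For the lower bound, the 5 vertices {1, 4, 8, 9, 10} are pairwise adjacent, and any tree decomposition puts a clique entirely inside one bag — forcing width ≥ 4. Therefore the treewidth is 4.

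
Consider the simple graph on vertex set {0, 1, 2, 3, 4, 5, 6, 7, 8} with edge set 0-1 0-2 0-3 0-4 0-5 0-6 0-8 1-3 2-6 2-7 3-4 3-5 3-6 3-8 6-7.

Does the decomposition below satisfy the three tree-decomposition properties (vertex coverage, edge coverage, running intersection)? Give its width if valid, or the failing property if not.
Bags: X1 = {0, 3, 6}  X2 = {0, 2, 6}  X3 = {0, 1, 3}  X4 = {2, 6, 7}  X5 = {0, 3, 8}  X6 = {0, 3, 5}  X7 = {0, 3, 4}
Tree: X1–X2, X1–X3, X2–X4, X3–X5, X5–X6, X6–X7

Checking the three conditions: (i) the bags cover all of {0, 1, 2, 3, 4, 5, 6, 7, 8}; (ii) for each edge, some bag contains both endpoints; (iii) the bags containing any fixed vertex form a subtree. All hold, so the decomposition is valid with width 3 − 1 = 2.

Yes; width 2.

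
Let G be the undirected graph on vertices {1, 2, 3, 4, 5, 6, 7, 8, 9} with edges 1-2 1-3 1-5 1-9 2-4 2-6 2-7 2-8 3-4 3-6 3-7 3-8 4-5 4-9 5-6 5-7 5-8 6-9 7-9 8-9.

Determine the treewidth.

A width-4 tree decomposition is:
Bags: B1 = {2, 3, 4, 5, 9}  B2 = {2, 3, 5, 6, 9}  B3 = {1, 2, 3, 5, 9}  B4 = {2, 3, 5, 8, 9}  B5 = {2, 3, 5, 7, 9}
Tree: B1–B2, B2–B3, B3–B4, B4–B5
The largest bag has 5 vertices, giving width 4; this decomposition certifies tw(G) ≤ 4. For the lower bound: the 5 vertex sets {3,4}, {6,9}, {1,2}, {5}, {8} are disjoint, each induces a connected subgraph, and every pair is joined by at least one edge of G. Contracting each set to a single vertex therefore yields K_{5} as a minor, and since treewidth is minor-monotone, tw(G) ≥ tw(K_{5}) = 4. Combining the bounds, tw(G) = 4.

4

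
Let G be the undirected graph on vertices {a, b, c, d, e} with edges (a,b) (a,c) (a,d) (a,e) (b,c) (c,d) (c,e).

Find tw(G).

2

A width-2 tree decomposition is:
Bags: B1 = {a, b, c}  B2 = {a, c, e}  B3 = {a, c, d}
Tree: B1–B2, B1–B3
Each bag holds 3 vertices, so the decomposition has width 2, which upper-bounds the treewidth. Conversely, {a, c, d} is a clique of size 3, and the vertices of any clique must share a bag in every tree decomposition; so some bag has ≥ 3 vertices and tw(G) ≥ 2. The upper and lower bounds meet at 2, so that is the treewidth.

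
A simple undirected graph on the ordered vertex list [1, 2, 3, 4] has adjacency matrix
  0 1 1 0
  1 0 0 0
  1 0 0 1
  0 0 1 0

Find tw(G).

1

A width-1 tree decomposition is:
Bags: B1 = {3, 4}  B2 = {1, 3}  B3 = {1, 2}
Tree: B1–B2, B2–B3
Every bag has size at most 2, so the width is 2 − 1 = 1 and tw(G) ≤ 1. G has an edge, so its treewidth is at least 1. Hence tw(G) = 1 exactly.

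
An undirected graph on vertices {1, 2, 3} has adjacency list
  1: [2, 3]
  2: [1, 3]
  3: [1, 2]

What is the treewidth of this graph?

A width-2 tree decomposition is:
Bags: B1 = {1, 2, 3}
Tree: (single bag)
With just one bag of size 3, the width is 3 − 1 = 2, so tw(G) ≤ 2. Conversely, {1, 2, 3} is a clique of size 3, and the vertices of any clique must share a bag in every tree decomposition; so some bag has ≥ 3 vertices and tw(G) ≥ 2. Hence tw(G) = 2 exactly.

2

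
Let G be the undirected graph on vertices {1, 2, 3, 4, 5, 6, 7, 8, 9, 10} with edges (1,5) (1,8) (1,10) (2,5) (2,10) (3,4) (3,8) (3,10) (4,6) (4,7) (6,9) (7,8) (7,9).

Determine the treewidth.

2

A width-2 tree decomposition is:
Bags: B1 = {2, 5, 10}  B2 = {1, 5, 10}  B3 = {1, 3, 10}  B4 = {1, 3, 8}  B5 = {3, 4, 8}  B6 = {4, 7, 8}  B7 = {4, 6, 7}  B8 = {6, 7, 9}
Tree: B1–B2, B2–B3, B3–B4, B4–B5, B5–B6, B6–B7, B7–B8
The largest bag has 3 vertices, giving width 2; this decomposition certifies tw(G) ≤ 2. Since 2–5–1–10–2 is a cycle in G, G is not acyclic. Forests are exactly the graphs of treewidth ≤ 1, so tw(G) ≥ 2. Therefore the treewidth is 2.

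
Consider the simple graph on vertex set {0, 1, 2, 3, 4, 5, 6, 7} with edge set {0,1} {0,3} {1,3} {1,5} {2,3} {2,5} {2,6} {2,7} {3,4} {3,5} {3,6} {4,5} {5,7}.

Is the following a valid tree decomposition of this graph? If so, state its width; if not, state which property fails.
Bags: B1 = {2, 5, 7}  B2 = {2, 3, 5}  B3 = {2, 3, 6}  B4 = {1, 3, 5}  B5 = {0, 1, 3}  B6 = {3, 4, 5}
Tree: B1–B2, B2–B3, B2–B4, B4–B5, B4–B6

Every vertex of G appears in some bag (union = {0, 1, 2, 3, 4, 5, 6, 7}); every edge is covered by a bag; and for each vertex v the set of bags containing v is connected in the bag tree. The decomposition is therefore valid. The largest bag has 3 vertices, so the width is 2.

Yes; width 2.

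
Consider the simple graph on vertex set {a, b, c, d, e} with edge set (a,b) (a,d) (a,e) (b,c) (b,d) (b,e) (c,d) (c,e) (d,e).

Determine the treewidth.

3

A width-3 tree decomposition is:
Bags: B1 = {a, b, d, e}  B2 = {b, c, d, e}
Tree: B1–B2
Every bag has size at most 4, so the width is 4 − 1 = 3 and tw(G) ≤ 3. On the other hand G contains the 4-clique {b, c, d, e}. A clique must lie in a single bag of any decomposition, so no decomposition can have width below 3. Therefore the treewidth is 3.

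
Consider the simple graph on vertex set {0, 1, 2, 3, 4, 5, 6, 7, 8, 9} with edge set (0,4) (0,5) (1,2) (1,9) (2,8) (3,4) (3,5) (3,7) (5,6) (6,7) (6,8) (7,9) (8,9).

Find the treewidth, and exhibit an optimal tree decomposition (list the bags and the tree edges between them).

Treewidth 2.
One optimal decomposition is:
Bags: B1 = {0, 4, 5}  B2 = {3, 4, 5}  B3 = {3, 5, 6}  B4 = {3, 6, 7}  B5 = {6, 7, 8}  B6 = {7, 8, 9}  B7 = {2, 8, 9}  B8 = {1, 2, 9}
Tree: B1–B2, B2–B3, B3–B4, B4–B5, B5–B6, B6–B7, B7–B8

Every bag has size at most 3, so the width is 3 − 1 = 2 and tw(G) ≤ 2. The edges 0–4–3–5–0 form a cycle, so G is not a tree and its treewidth is at least 2. Combining the bounds, tw(G) = 2.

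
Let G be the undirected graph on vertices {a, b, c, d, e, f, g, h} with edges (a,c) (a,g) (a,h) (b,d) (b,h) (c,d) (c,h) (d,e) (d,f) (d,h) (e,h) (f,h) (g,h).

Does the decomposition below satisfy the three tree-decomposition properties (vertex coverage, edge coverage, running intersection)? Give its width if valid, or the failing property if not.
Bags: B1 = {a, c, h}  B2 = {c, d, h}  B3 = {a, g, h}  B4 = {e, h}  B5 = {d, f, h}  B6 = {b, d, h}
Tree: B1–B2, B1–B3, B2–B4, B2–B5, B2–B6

No — edge (d,e) lies in no bag.

A tree decomposition must satisfy three properties: every vertex lies in some bag; for every edge, both endpoints lie together in some bag; and for every vertex, the bags containing it form a connected subtree. Here edge (d,e) lies in no bag, so the decomposition is invalid.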